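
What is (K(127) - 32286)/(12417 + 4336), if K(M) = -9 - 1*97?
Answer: -32392/16753 ≈ -1.9335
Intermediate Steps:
K(M) = -106 (K(M) = -9 - 97 = -106)
(K(127) - 32286)/(12417 + 4336) = (-106 - 32286)/(12417 + 4336) = -32392/16753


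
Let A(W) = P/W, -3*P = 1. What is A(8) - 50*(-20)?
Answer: 23999/24 ≈ 999.96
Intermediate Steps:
P = -⅓ (P = -⅓*1 = -⅓ ≈ -0.33333)
A(W) = -1/(3*W)
A(8) - 50*(-20) = -⅓/8 - 50*(-20) = -⅓*⅛ + 1000 = -1/24 + 1000 = 23999/24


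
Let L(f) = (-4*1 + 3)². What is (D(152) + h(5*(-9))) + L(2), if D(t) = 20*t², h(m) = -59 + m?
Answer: 461977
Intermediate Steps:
L(f) = 1 (L(f) = (-4 + 3)² = (-1)² = 1)
(D(152) + h(5*(-9))) + L(2) = (20*152² + (-59 + 5*(-9))) + 1 = (20*23104 + (-59 - 45)) + 1 = (462080 - 104) + 1 = 461976 + 1 = 461977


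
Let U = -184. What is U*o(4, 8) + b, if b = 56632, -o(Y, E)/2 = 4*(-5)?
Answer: 49272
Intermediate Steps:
o(Y, E) = 40 (o(Y, E) = -8*(-5) = -2*(-20) = 40)
U*o(4, 8) + b = -184*40 + 56632 = -7360 + 56632 = 49272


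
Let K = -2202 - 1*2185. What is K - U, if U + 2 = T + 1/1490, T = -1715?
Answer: -3978301/1490 ≈ -2670.0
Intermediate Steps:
U = -2558329/1490 (U = -2 + (-1715 + 1/1490) = -2 - 2555349/1490 = -2558329/1490 ≈ -1717.0)
K = -4387 (K = -2202 - 2185 = -4387)
K - U = -4387 - 1*(-2558329/1490) = -4387 + 2558329/1490 = -3978301/1490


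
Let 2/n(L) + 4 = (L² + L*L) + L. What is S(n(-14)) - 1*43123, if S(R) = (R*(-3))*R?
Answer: -1507968190/34969 ≈ -43123.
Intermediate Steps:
n(L) = 2/(-4 + L + 2*L²) (n(L) = 2/(-4 + ((L² + L*L) + L)) = 2/(-4 + ((L² + L²) + L)) = 2/(-4 + (2*L² + L)) = 2/(-4 + (L + 2*L²)) = 2/(-4 + L + 2*L²))
S(R) = -3*R² (S(R) = (-3*R)*R = -3*R²)
S(n(-14)) - 1*43123 = -3*4/(-4 - 14 + 2*(-14)²)² - 1*43123 = -3*4/(-4 - 14 + 2*196)² - 43123 = -3*4/(-4 - 14 + 392)² - 43123 = -3*(2/374)² - 43123 = -3*(2*(1/374))² - 43123 = -3*(1/187)² - 43123 = -3*1/34969 - 43123 = -3/34969 - 43123 = -1507968190/34969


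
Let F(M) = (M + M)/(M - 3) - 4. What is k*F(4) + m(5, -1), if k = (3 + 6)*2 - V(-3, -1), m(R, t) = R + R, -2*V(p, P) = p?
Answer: 76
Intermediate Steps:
V(p, P) = -p/2
m(R, t) = 2*R
k = 33/2 (k = (3 + 6)*2 - (-1)*(-3)/2 = 9*2 - 1*3/2 = 18 - 3/2 = 33/2 ≈ 16.500)
F(M) = -4 + 2*M/(-3 + M) (F(M) = (2*M)/(-3 + M) - 4 = 2*M/(-3 + M) - 4 = -4 + 2*M/(-3 + M))
k*F(4) + m(5, -1) = 33*(2*(6 - 1*4)/(-3 + 4))/2 + 2*5 = 33*(2*(6 - 4)/1)/2 + 10 = 33*(2*1*2)/2 + 10 = (33/2)*4 + 10 = 66 + 10 = 76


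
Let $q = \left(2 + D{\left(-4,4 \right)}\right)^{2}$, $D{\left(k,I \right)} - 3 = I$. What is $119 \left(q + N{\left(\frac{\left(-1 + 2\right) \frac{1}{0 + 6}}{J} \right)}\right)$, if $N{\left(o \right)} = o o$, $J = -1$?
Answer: $\frac{347123}{36} \approx 9642.3$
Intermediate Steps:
$N{\left(o \right)} = o^{2}$
$D{\left(k,I \right)} = 3 + I$
$q = 81$ ($q = \left(2 + \left(3 + 4\right)\right)^{2} = \left(2 + 7\right)^{2} = 9^{2} = 81$)
$119 \left(q + N{\left(\frac{\left(-1 + 2\right) \frac{1}{0 + 6}}{J} \right)}\right) = 119 \left(81 + \left(\frac{\left(-1 + 2\right) \frac{1}{0 + 6}}{-1}\right)^{2}\right) = 119 \left(81 + \left(1 \cdot \frac{1}{6} \left(-1\right)\right)^{2}\right) = 119 \left(81 + \left(\frac{1}{6} \left(-1\right)\right)^{2}\right) = 119 \left(81 + \left(- \frac{1}{6}\right)^{2}\right) = 119 \left(81 + \frac{1}{36}\right) = 119 \cdot \frac{2917}{36} = \frac{347123}{36}$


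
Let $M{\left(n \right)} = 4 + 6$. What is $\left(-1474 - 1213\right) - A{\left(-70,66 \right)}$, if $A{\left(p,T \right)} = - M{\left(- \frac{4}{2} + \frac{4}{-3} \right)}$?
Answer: $-2677$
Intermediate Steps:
$M{\left(n \right)} = 10$
$A{\left(p,T \right)} = -10$ ($A{\left(p,T \right)} = \left(-1\right) 10 = -10$)
$\left(-1474 - 1213\right) - A{\left(-70,66 \right)} = \left(-1474 - 1213\right) - -10 = -2687 + 10 = -2677$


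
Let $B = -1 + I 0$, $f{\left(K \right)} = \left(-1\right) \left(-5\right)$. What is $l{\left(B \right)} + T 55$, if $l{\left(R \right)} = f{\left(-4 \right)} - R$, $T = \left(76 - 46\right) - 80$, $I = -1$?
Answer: $-2744$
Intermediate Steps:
$f{\left(K \right)} = 5$
$B = -1$ ($B = -1 - 0 = -1 + 0 = -1$)
$T = -50$ ($T = 30 - 80 = -50$)
$l{\left(R \right)} = 5 - R$
$l{\left(B \right)} + T 55 = \left(5 - -1\right) - 2750 = \left(5 + 1\right) - 2750 = 6 - 2750 = -2744$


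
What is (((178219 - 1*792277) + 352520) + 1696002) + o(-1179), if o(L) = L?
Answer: 1433285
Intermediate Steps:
(((178219 - 1*792277) + 352520) + 1696002) + o(-1179) = (((178219 - 1*792277) + 352520) + 1696002) - 1179 = (((178219 - 792277) + 352520) + 1696002) - 1179 = ((-614058 + 352520) + 1696002) - 1179 = (-261538 + 1696002) - 1179 = 1434464 - 1179 = 1433285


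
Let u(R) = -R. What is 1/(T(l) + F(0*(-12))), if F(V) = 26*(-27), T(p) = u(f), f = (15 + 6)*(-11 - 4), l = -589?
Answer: -1/387 ≈ -0.0025840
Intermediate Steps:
f = -315 (f = 21*(-15) = -315)
T(p) = 315 (T(p) = -1*(-315) = 315)
F(V) = -702
1/(T(l) + F(0*(-12))) = 1/(315 - 702) = 1/(-387) = -1/387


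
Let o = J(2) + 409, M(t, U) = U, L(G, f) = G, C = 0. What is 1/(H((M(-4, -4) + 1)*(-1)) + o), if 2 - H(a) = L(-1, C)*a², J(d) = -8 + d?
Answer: 1/414 ≈ 0.0024155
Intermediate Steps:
H(a) = 2 + a² (H(a) = 2 - (-1)*a² = 2 + a²)
o = 403 (o = (-8 + 2) + 409 = -6 + 409 = 403)
1/(H((M(-4, -4) + 1)*(-1)) + o) = 1/((2 + ((-4 + 1)*(-1))²) + 403) = 1/((2 + (-3*(-1))²) + 403) = 1/((2 + 3²) + 403) = 1/((2 + 9) + 403) = 1/(11 + 403) = 1/414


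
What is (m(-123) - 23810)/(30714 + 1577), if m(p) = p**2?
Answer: -8681/32291 ≈ -0.26884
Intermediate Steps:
(m(-123) - 23810)/(30714 + 1577) = ((-123)**2 - 23810)/(30714 + 1577) = (15129 - 23810)/32291 = -8681*1/32291 = -8681/32291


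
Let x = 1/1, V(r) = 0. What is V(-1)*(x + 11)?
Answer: 0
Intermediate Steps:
x = 1
V(-1)*(x + 11) = 0*(1 + 11) = 0*12 = 0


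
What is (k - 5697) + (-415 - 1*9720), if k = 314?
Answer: -15518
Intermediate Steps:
(k - 5697) + (-415 - 1*9720) = (314 - 5697) + (-415 - 1*9720) = -5383 + (-415 - 9720) = -5383 - 10135 = -15518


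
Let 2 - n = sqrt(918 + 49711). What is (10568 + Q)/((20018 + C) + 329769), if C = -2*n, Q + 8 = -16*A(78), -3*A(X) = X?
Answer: 3839218208/122347944573 - 21952*sqrt(50629)/122347944573 ≈ 0.031339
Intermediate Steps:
A(X) = -X/3
n = 2 - sqrt(50629) (n = 2 - sqrt(918 + 49711) = 2 - sqrt(50629) ≈ -223.01)
Q = 408 (Q = -8 - (-16)*78/3 = -8 - 16*(-26) = -8 + 416 = 408)
C = -4 + 2*sqrt(50629) (C = -2*(2 - sqrt(50629)) = -4 + 2*sqrt(50629) ≈ 446.02)
(10568 + Q)/((20018 + C) + 329769) = (10568 + 408)/((20018 + (-4 + 2*sqrt(50629))) + 329769) = 10976/((20014 + 2*sqrt(50629)) + 329769) = 10976/(349783 + 2*sqrt(50629))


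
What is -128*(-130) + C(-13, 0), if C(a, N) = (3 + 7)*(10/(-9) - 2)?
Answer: 149480/9 ≈ 16609.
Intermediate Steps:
C(a, N) = -280/9 (C(a, N) = 10*(10*(-⅑) - 2) = 10*(-10/9 - 2) = 10*(-28/9) = -280/9)
-128*(-130) + C(-13, 0) = -128*(-130) - 280/9 = 16640 - 280/9 = 149480/9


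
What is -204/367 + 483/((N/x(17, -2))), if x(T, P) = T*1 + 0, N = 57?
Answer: 1000603/6973 ≈ 143.50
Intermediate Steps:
x(T, P) = T (x(T, P) = T + 0 = T)
-204/367 + 483/((N/x(17, -2))) = -204/367 + 483/((57/17)) = -204*1/367 + 483/((57*(1/17))) = -204/367 + 483/(57/17) = -204/367 + 483*(17/57) = -204/367 + 2737/19 = 1000603/6973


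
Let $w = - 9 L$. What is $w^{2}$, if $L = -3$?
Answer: $729$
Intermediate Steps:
$w = 27$ ($w = \left(-9\right) \left(-3\right) = 27$)
$w^{2} = 27^{2} = 729$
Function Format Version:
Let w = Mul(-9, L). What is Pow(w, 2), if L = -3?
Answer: 729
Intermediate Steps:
w = 27 (w = Mul(-9, -3) = 27)
Pow(w, 2) = Pow(27, 2) = 729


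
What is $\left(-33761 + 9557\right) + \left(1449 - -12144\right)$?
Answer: $-10611$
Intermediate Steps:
$\left(-33761 + 9557\right) + \left(1449 - -12144\right) = -24204 + \left(1449 + 12144\right) = -24204 + 13593 = -10611$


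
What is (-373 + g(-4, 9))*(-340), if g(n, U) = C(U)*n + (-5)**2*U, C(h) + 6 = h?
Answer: 54400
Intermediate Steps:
C(h) = -6 + h
g(n, U) = 25*U + n*(-6 + U) (g(n, U) = (-6 + U)*n + (-5)**2*U = n*(-6 + U) + 25*U = 25*U + n*(-6 + U))
(-373 + g(-4, 9))*(-340) = (-373 + (25*9 - 4*(-6 + 9)))*(-340) = (-373 + (225 - 4*3))*(-340) = (-373 + (225 - 12))*(-340) = (-373 + 213)*(-340) = -160*(-340) = 54400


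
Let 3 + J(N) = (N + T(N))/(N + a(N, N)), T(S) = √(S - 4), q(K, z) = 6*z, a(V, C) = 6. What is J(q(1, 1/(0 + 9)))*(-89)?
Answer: 2581/10 - 89*I*√30/20 ≈ 258.1 - 24.374*I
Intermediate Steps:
T(S) = √(-4 + S)
J(N) = -3 + (N + √(-4 + N))/(6 + N) (J(N) = -3 + (N + √(-4 + N))/(N + 6) = -3 + (N + √(-4 + N))/(6 + N))
J(q(1, 1/(0 + 9)))*(-89) = ((-18 + √(-4 + 6/(0 + 9)) - 12/(0 + 9))/(6 + 6/(0 + 9)))*(-89) = ((-18 + √(-4 + 6/9) - 12/9)/(6 + 6/9))*(-89) = ((-18 + √(-4 + 6*(⅑)) - 12/9)/(6 + 6*(⅑)))*(-89) = ((-18 + √(-4 + ⅔) - 2*⅔)/(6 + ⅔))*(-89) = ((-18 + √(-10/3) - 4/3)/(20/3))*(-89) = (3*(-18 + I*√30/3 - 4/3)/20)*(-89) = (3*(-58/3 + I*√30/3)/20)*(-89) = (-29/10 + I*√30/20)*(-89) = 2581/10 - 89*I*√30/20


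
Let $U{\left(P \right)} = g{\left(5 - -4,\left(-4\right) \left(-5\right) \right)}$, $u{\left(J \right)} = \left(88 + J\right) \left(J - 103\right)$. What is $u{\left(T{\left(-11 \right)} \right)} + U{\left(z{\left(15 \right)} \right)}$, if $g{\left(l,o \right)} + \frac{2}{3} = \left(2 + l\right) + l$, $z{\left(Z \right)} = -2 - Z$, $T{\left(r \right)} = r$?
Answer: $- \frac{26276}{3} \approx -8758.7$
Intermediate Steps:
$u{\left(J \right)} = \left(-103 + J\right) \left(88 + J\right)$ ($u{\left(J \right)} = \left(88 + J\right) \left(-103 + J\right) = \left(-103 + J\right) \left(88 + J\right)$)
$g{\left(l,o \right)} = \frac{4}{3} + 2 l$ ($g{\left(l,o \right)} = - \frac{2}{3} + \left(\left(2 + l\right) + l\right) = - \frac{2}{3} + \left(2 + 2 l\right) = \frac{4}{3} + 2 l$)
$U{\left(P \right)} = \frac{58}{3}$ ($U{\left(P \right)} = \frac{4}{3} + 2 \left(5 - -4\right) = \frac{4}{3} + 2 \left(5 + 4\right) = \frac{4}{3} + 2 \cdot 9 = \frac{4}{3} + 18 = \frac{58}{3}$)
$u{\left(T{\left(-11 \right)} \right)} + U{\left(z{\left(15 \right)} \right)} = \left(-9064 + \left(-11\right)^{2} - -165\right) + \frac{58}{3} = \left(-9064 + 121 + 165\right) + \frac{58}{3} = -8778 + \frac{58}{3} = - \frac{26276}{3}$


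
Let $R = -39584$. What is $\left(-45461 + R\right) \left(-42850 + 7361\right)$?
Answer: $3018162005$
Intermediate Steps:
$\left(-45461 + R\right) \left(-42850 + 7361\right) = \left(-45461 - 39584\right) \left(-42850 + 7361\right) = \left(-85045\right) \left(-35489\right) = 3018162005$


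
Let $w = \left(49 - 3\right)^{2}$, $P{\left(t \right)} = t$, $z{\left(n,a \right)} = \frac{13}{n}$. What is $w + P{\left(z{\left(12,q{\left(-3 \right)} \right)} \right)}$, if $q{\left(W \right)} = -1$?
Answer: $\frac{25405}{12} \approx 2117.1$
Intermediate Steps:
$w = 2116$ ($w = 46^{2} = 2116$)
$w + P{\left(z{\left(12,q{\left(-3 \right)} \right)} \right)} = 2116 + \frac{13}{12} = \frac{25405}{12}$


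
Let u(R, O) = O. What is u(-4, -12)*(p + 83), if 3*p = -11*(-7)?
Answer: -1304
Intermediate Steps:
p = 77/3 (p = (-11*(-7))/3 = (⅓)*77 = 77/3 ≈ 25.667)
u(-4, -12)*(p + 83) = -12*(77/3 + 83) = -12*326/3 = -1304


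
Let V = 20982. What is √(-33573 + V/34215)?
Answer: I*√4366895474755/11405 ≈ 183.23*I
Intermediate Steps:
√(-33573 + V/34215) = √(-33573 + 20982/34215) = √(-33573 + 20982*(1/34215)) = √(-33573 + 6994/11405) = √(-382893071/11405) = I*√4366895474755/11405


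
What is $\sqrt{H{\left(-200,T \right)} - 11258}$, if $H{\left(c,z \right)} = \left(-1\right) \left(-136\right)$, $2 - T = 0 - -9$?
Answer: $i \sqrt{11122} \approx 105.46 i$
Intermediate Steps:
$T = -7$ ($T = 2 - \left(0 - -9\right) = 2 - \left(0 + 9\right) = 2 - 9 = -7$)
$H{\left(c,z \right)} = 136$
$\sqrt{H{\left(-200,T \right)} - 11258} = \sqrt{136 - 11258} = \sqrt{-11122} = i \sqrt{11122}$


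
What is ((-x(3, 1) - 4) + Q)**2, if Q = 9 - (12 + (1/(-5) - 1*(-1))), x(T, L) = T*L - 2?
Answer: 1936/25 ≈ 77.440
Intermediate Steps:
x(T, L) = -2 + L*T (x(T, L) = L*T - 2 = -2 + L*T)
Q = -19/5 (Q = 9 - (12 + (-1/5 + 1)) = 9 - (12 + 4/5) = 9 - 1*64/5 = 9 - 64/5 = -19/5 ≈ -3.8000)
((-x(3, 1) - 4) + Q)**2 = ((-(-2 + 1*3) - 4) - 19/5)**2 = ((-(-2 + 3) - 4) - 19/5)**2 = ((-1*1 - 4) - 19/5)**2 = ((-1 - 4) - 19/5)**2 = (-5 - 19/5)**2 = (-44/5)**2 = 1936/25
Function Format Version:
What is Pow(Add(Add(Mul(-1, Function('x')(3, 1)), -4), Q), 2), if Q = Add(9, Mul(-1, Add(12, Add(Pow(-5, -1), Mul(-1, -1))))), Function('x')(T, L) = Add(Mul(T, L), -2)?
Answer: Rational(1936, 25) ≈ 77.440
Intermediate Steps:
Function('x')(T, L) = Add(-2, Mul(L, T)) (Function('x')(T, L) = Add(Mul(L, T), -2) = Add(-2, Mul(L, T)))
Q = Rational(-19, 5) (Q = Add(9, Mul(-1, Add(12, Add(Rational(-1, 5), 1)))) = Add(9, Mul(-1, Add(12, Rational(4, 5)))) = Add(9, Mul(-1, Rational(64, 5))) = Add(9, Rational(-64, 5)) = Rational(-19, 5) ≈ -3.8000)
Pow(Add(Add(Mul(-1, Function('x')(3, 1)), -4), Q), 2) = Pow(Add(Add(Mul(-1, Add(-2, Mul(1, 3))), -4), Rational(-19, 5)), 2) = Pow(Add(Add(Mul(-1, Add(-2, 3)), -4), Rational(-19, 5)), 2) = Pow(Add(Add(Mul(-1, 1), -4), Rational(-19, 5)), 2) = Pow(Add(Add(-1, -4), Rational(-19, 5)), 2) = Pow(Add(-5, Rational(-19, 5)), 2) = Pow(Rational(-44, 5), 2) = Rational(1936, 25)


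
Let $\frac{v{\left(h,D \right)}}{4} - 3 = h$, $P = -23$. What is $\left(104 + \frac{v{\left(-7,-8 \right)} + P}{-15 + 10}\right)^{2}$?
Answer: $\frac{312481}{25} \approx 12499.0$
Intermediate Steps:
$v{\left(h,D \right)} = 12 + 4 h$
$\left(104 + \frac{v{\left(-7,-8 \right)} + P}{-15 + 10}\right)^{2} = \left(104 + \frac{\left(12 + 4 \left(-7\right)\right) - 23}{-15 + 10}\right)^{2} = \left(104 + \frac{\left(12 - 28\right) - 23}{-5}\right)^{2} = \left(104 + \left(-16 - 23\right) \left(- \frac{1}{5}\right)\right)^{2} = \left(104 - - \frac{39}{5}\right)^{2} = \left(104 + \frac{39}{5}\right)^{2} = \left(\frac{559}{5}\right)^{2} = \frac{312481}{25}$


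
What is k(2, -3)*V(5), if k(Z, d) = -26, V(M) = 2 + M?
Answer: -182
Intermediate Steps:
k(2, -3)*V(5) = -26*(2 + 5) = -26*7 = -182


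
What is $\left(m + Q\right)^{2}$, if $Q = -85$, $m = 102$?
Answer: $289$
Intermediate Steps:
$\left(m + Q\right)^{2} = \left(102 - 85\right)^{2} = 17^{2} = 289$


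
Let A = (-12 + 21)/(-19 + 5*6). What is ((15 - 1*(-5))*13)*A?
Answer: 2340/11 ≈ 212.73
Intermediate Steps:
A = 9/11 (A = 9/(-19 + 30) = 9/11 ≈ 0.81818)
((15 - 1*(-5))*13)*A = ((15 - 1*(-5))*13)*(9/11) = ((15 + 5)*13)*(9/11) = (20*13)*(9/11) = 260*(9/11) = 2340/11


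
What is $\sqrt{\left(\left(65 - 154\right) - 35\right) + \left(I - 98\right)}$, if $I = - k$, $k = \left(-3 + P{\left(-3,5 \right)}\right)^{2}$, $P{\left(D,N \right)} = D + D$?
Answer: $i \sqrt{303} \approx 17.407 i$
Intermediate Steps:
$P{\left(D,N \right)} = 2 D$
$k = 81$ ($k = \left(-3 + 2 \left(-3\right)\right)^{2} = \left(-3 - 6\right)^{2} = \left(-9\right)^{2} = 81$)
$I = -81$ ($I = \left(-1\right) 81 = -81$)
$\sqrt{\left(\left(65 - 154\right) - 35\right) + \left(I - 98\right)} = \sqrt{\left(\left(65 - 154\right) - 35\right) - 179} = \sqrt{\left(-89 - 35\right) - 179} = \sqrt{-124 - 179} = \sqrt{-303} = i \sqrt{303}$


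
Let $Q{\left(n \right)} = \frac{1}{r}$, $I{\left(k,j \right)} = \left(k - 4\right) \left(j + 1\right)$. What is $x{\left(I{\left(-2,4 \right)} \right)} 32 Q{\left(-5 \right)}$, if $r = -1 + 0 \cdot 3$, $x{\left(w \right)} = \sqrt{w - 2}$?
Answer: $- 128 i \sqrt{2} \approx - 181.02 i$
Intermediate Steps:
$I{\left(k,j \right)} = \left(1 + j\right) \left(-4 + k\right)$ ($I{\left(k,j \right)} = \left(-4 + k\right) \left(1 + j\right) = \left(1 + j\right) \left(-4 + k\right)$)
$x{\left(w \right)} = \sqrt{-2 + w}$
$r = -1$ ($r = -1 + 0 = -1$)
$Q{\left(n \right)} = -1$ ($Q{\left(n \right)} = \frac{1}{-1} = -1$)
$x{\left(I{\left(-2,4 \right)} \right)} 32 Q{\left(-5 \right)} = \sqrt{-2 - 30} \cdot 32 \left(-1\right) = \sqrt{-32} \cdot 32 \left(-1\right) = 4 i \sqrt{2} \cdot 32 \left(-1\right) = 128 i \sqrt{2} \left(-1\right) = - 128 i \sqrt{2}$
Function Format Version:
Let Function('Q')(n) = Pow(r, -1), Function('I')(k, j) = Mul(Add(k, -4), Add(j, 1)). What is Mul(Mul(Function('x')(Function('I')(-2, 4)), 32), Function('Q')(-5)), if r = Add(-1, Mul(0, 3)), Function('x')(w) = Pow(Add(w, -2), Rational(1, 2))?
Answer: Mul(-128, I, Pow(2, Rational(1, 2))) ≈ Mul(-181.02, I)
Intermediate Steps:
Function('I')(k, j) = Mul(Add(1, j), Add(-4, k)) (Function('I')(k, j) = Mul(Add(-4, k), Add(1, j)) = Mul(Add(1, j), Add(-4, k)))
Function('x')(w) = Pow(Add(-2, w), Rational(1, 2))
r = -1 (r = Add(-1, 0) = -1)
Function('Q')(n) = -1 (Function('Q')(n) = Pow(-1, -1) = -1)
Mul(Mul(Function('x')(Function('I')(-2, 4)), 32), Function('Q')(-5)) = Mul(Mul(Pow(Add(-2, Add(-4, -2, Mul(-4, 4), Mul(4, -2))), Rational(1, 2)), 32), -1) = Mul(Mul(Pow(Add(-2, Add(-4, -2, -16, -8)), Rational(1, 2)), 32), -1) = Mul(Mul(Pow(Add(-2, -30), Rational(1, 2)), 32), -1) = Mul(Mul(Pow(-32, Rational(1, 2)), 32), -1) = Mul(Mul(Mul(4, I, Pow(2, Rational(1, 2))), 32), -1) = Mul(Mul(128, I, Pow(2, Rational(1, 2))), -1) = Mul(-128, I, Pow(2, Rational(1, 2)))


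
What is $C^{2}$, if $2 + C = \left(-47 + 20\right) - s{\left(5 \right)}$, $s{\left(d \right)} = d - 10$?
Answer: $576$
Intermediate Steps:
$s{\left(d \right)} = -10 + d$
$C = -24$ ($C = -2 + \left(\left(-47 + 20\right) - \left(-10 + 5\right)\right) = -2 - 22 = -24$)
$C^{2} = \left(-24\right)^{2} = 576$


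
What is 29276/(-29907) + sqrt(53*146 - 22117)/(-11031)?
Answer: -29276/29907 - I*sqrt(14379)/11031 ≈ -0.9789 - 0.010871*I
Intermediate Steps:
29276/(-29907) + sqrt(53*146 - 22117)/(-11031) = 29276*(-1/29907) + sqrt(7738 - 22117)*(-1/11031) = -29276/29907 + sqrt(-14379)*(-1/11031) = -29276/29907 + (I*sqrt(14379))*(-1/11031) = -29276/29907 - I*sqrt(14379)/11031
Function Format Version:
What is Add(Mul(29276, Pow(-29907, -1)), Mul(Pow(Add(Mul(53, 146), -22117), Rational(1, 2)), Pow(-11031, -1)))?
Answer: Add(Rational(-29276, 29907), Mul(Rational(-1, 11031), I, Pow(14379, Rational(1, 2)))) ≈ Add(-0.97890, Mul(-0.010871, I))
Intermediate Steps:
Add(Mul(29276, Pow(-29907, -1)), Mul(Pow(Add(Mul(53, 146), -22117), Rational(1, 2)), Pow(-11031, -1))) = Add(Mul(29276, Rational(-1, 29907)), Mul(Pow(Add(7738, -22117), Rational(1, 2)), Rational(-1, 11031))) = Add(Rational(-29276, 29907), Mul(Pow(-14379, Rational(1, 2)), Rational(-1, 11031))) = Add(Rational(-29276, 29907), Mul(Mul(I, Pow(14379, Rational(1, 2))), Rational(-1, 11031))) = Add(Rational(-29276, 29907), Mul(Rational(-1, 11031), I, Pow(14379, Rational(1, 2))))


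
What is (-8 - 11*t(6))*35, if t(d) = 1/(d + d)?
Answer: -3745/12 ≈ -312.08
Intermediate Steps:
t(d) = 1/(2*d)
(-8 - 11*t(6))*35 = (-8 - 11/(2*6))*35 = (-8 - 11*1/12)*35 = (-8 - 11/12)*35 = -107/12*35 = -3745/12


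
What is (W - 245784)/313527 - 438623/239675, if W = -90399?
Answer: -72698271282/25048194575 ≈ -2.9023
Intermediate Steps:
(W - 245784)/313527 - 438623/239675 = (-90399 - 245784)/313527 - 438623/239675 = -336183*1/313527 - 438623*1/239675 = -112061/104509 - 438623/239675 = -72698271282/25048194575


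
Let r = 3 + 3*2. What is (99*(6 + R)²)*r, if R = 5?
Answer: 107811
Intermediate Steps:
r = 9 (r = 3 + 6 = 9)
(99*(6 + R)²)*r = (99*(6 + 5)²)*9 = (99*11²)*9 = (99*121)*9 = 11979*9 = 107811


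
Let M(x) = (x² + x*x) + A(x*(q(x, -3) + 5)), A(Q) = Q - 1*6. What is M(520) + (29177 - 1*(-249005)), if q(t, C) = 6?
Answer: 824696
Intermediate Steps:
A(Q) = -6 + Q (A(Q) = Q - 6 = -6 + Q)
M(x) = -6 + 2*x² + 11*x (M(x) = (x² + x*x) + (-6 + x*(6 + 5)) = (x² + x²) + (-6 + x*11) = 2*x² + (-6 + 11*x) = -6 + 2*x² + 11*x)
M(520) + (29177 - 1*(-249005)) = (-6 + 2*520² + 11*520) + (29177 - 1*(-249005)) = (-6 + 2*270400 + 5720) + (29177 + 249005) = (-6 + 540800 + 5720) + 278182 = 546514 + 278182 = 824696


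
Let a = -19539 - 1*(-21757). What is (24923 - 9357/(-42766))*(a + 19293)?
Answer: 22927851592625/42766 ≈ 5.3612e+8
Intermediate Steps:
a = 2218 (a = -19539 + 21757 = 2218)
(24923 - 9357/(-42766))*(a + 19293) = (24923 - 9357/(-42766))*(2218 + 19293) = (24923 - 9357*(-1/42766))*21511 = (24923 + 9357/42766)*21511 = (1065866375/42766)*21511 = 22927851592625/42766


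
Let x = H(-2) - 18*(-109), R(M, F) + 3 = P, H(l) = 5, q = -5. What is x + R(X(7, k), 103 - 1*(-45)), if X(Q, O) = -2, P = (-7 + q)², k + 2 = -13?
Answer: 2108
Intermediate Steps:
k = -15 (k = -2 - 13 = -15)
P = 144 (P = (-7 - 5)² = (-12)² = 144)
R(M, F) = 141 (R(M, F) = -3 + 144 = 141)
x = 1967 (x = 5 - 18*(-109) = 5 + 1962 = 1967)
x + R(X(7, k), 103 - 1*(-45)) = 1967 + 141 = 2108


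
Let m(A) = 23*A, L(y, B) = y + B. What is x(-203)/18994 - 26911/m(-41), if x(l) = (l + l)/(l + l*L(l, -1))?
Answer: 51881473758/1818001213 ≈ 28.538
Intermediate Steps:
L(y, B) = B + y
x(l) = 2*l/(l + l*(-1 + l)) (x(l) = (l + l)/(l + l*(-1 + l)) = (2*l)/(l + l*(-1 + l)) = 2*l/(l + l*(-1 + l)))
x(-203)/18994 - 26911/m(-41) = (2/(-203))/18994 - 26911/(23*(-41)) = (2*(-1/203))*(1/18994) - 26911/(-943) = -2/203*1/18994 - 26911*(-1/943) = -1/1927891 + 26911/943 = 51881473758/1818001213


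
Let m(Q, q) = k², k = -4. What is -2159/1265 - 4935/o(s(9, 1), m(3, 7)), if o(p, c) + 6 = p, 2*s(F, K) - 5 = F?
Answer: -6244934/1265 ≈ -4936.7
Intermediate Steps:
s(F, K) = 5/2 + F/2
m(Q, q) = 16 (m(Q, q) = (-4)² = 16)
o(p, c) = -6 + p
-2159/1265 - 4935/o(s(9, 1), m(3, 7)) = -2159/1265 - 4935/(-6 + (5/2 + (½)*9)) = -2159*1/1265 - 4935/(-6 + (5/2 + 9/2)) = -2159/1265 - 4935/(-6 + 7) = -2159/1265 - 4935/1 = -2159/1265 - 4935*1 = -2159/1265 - 4935 = -6244934/1265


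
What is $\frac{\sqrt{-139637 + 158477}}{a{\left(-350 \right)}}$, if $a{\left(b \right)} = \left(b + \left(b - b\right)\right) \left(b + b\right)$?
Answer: $\frac{\sqrt{4710}}{122500} \approx 0.00056024$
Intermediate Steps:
$a{\left(b \right)} = 2 b^{2}$ ($a{\left(b \right)} = \left(b + 0\right) 2 b = b 2 b = 2 b^{2}$)
$\frac{\sqrt{-139637 + 158477}}{a{\left(-350 \right)}} = \frac{\sqrt{-139637 + 158477}}{2 \left(-350\right)^{2}} = \frac{\sqrt{18840}}{2 \cdot 122500} = \frac{2 \sqrt{4710}}{245000} = 2 \sqrt{4710} \cdot \frac{1}{245000} = \frac{\sqrt{4710}}{122500}$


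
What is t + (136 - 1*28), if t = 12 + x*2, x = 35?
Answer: 190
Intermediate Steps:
t = 82 (t = 12 + 35*2 = 12 + 70 = 82)
t + (136 - 1*28) = 82 + (136 - 1*28) = 82 + (136 - 28) = 82 + 108 = 190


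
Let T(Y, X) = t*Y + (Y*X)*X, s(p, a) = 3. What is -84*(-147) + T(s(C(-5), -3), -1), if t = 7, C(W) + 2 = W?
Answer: 12372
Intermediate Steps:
C(W) = -2 + W
T(Y, X) = 7*Y + Y*X² (T(Y, X) = 7*Y + (Y*X)*X = 7*Y + (X*Y)*X = 7*Y + Y*X²)
-84*(-147) + T(s(C(-5), -3), -1) = -84*(-147) + 3*(7 + (-1)²) = 12348 + 3*(7 + 1) = 12348 + 3*8 = 12348 + 24 = 12372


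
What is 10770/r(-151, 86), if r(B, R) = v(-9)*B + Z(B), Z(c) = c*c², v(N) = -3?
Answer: -5385/1721249 ≈ -0.0031285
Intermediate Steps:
Z(c) = c³
r(B, R) = B³ - 3*B (r(B, R) = -3*B + B³ = B³ - 3*B)
10770/r(-151, 86) = 10770/((-151*(-3 + (-151)²))) = 10770/((-151*(-3 + 22801))) = 10770/((-151*22798)) = 10770/(-3442498) = 10770*(-1/3442498) = -5385/1721249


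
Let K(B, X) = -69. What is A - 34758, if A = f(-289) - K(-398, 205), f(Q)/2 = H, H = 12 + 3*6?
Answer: -34629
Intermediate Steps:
H = 30 (H = 12 + 18 = 30)
f(Q) = 60 (f(Q) = 2*30 = 60)
A = 129 (A = 60 - 1*(-69) = 60 + 69 = 129)
A - 34758 = 129 - 34758 = -34629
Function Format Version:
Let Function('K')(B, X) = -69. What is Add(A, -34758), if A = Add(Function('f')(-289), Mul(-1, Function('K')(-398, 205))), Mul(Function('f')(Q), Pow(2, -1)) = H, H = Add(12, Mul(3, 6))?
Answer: -34629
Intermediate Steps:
H = 30 (H = Add(12, 18) = 30)
Function('f')(Q) = 60 (Function('f')(Q) = Mul(2, 30) = 60)
A = 129 (A = Add(60, Mul(-1, -69)) = Add(60, 69) = 129)
Add(A, -34758) = Add(129, -34758) = -34629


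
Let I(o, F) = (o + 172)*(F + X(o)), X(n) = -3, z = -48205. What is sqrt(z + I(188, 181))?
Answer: 5*sqrt(635) ≈ 126.00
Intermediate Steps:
I(o, F) = (-3 + F)*(172 + o) (I(o, F) = (o + 172)*(F - 3) = (172 + o)*(-3 + F) = (-3 + F)*(172 + o))
sqrt(z + I(188, 181)) = sqrt(-48205 + (-516 - 3*188 + 172*181 + 181*188)) = sqrt(-48205 + (-516 - 564 + 31132 + 34028)) = sqrt(-48205 + 64080) = sqrt(15875) = 5*sqrt(635)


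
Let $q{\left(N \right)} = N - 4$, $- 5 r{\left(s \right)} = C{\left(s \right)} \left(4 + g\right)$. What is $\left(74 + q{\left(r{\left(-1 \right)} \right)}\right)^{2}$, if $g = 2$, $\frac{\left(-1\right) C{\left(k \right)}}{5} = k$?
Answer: $4096$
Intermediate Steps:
$C{\left(k \right)} = - 5 k$
$r{\left(s \right)} = 6 s$ ($r{\left(s \right)} = - \frac{- 5 s \left(4 + 2\right)}{5} = - \frac{- 5 s 6}{5} = - \frac{\left(-30\right) s}{5} = 6 s$)
$q{\left(N \right)} = -4 + N$
$\left(74 + q{\left(r{\left(-1 \right)} \right)}\right)^{2} = \left(74 + \left(-4 + 6 \left(-1\right)\right)\right)^{2} = \left(74 - 10\right)^{2} = 64^{2} = 4096$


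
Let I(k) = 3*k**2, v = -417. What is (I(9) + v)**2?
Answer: 30276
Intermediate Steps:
(I(9) + v)**2 = (3*9**2 - 417)**2 = (3*81 - 417)**2 = (243 - 417)**2 = (-174)**2 = 30276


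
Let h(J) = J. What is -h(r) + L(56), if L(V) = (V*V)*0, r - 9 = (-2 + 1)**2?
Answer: -10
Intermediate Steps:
r = 10 (r = 9 + (-2 + 1)**2 = 9 + (-1)**2 = 9 + 1 = 10)
L(V) = 0 (L(V) = V**2*0 = 0)
-h(r) + L(56) = -1*10 + 0 = -10 + 0 = -10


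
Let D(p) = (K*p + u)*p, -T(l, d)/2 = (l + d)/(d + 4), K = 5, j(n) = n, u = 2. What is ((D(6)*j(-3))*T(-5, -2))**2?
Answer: 16257024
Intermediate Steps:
T(l, d) = -2*(d + l)/(4 + d) (T(l, d) = -2*(l + d)/(d + 4) = -2*(d + l)/(4 + d))
D(p) = p*(2 + 5*p) (D(p) = (5*p + 2)*p = (2 + 5*p)*p = p*(2 + 5*p))
((D(6)*j(-3))*T(-5, -2))**2 = (((6*(2 + 5*6))*(-3))*(2*(-1*(-2) - 1*(-5))/(4 - 2)))**2 = (((6*(2 + 30))*(-3))*(2*(2 + 5)/2))**2 = (((6*32)*(-3))*(2*(1/2)*7))**2 = ((192*(-3))*7)**2 = (-576*7)**2 = (-4032)**2 = 16257024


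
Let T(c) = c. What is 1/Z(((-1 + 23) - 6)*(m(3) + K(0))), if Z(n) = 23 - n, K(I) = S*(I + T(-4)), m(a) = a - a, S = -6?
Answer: -1/361 ≈ -0.0027701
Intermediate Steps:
m(a) = 0
K(I) = 24 - 6*I (K(I) = -6*(I - 4) = -6*(-4 + I) = 24 - 6*I)
1/Z(((-1 + 23) - 6)*(m(3) + K(0))) = 1/(23 - ((-1 + 23) - 6)*(0 + (24 - 6*0))) = 1/(23 - (22 - 6)*(0 + (24 + 0))) = 1/(23 - 16*(0 + 24)) = 1/(23 - 16*24) = 1/(23 - 1*384) = 1/(23 - 384) = 1/(-361) = -1/361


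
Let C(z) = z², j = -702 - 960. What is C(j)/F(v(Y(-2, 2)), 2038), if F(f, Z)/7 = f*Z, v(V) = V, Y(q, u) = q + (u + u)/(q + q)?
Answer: -460374/7133 ≈ -64.541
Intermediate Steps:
Y(q, u) = q + u/q (Y(q, u) = q + (2*u)/((2*q)) = q + (2*u)*(1/(2*q)) = q + u/q)
j = -1662
F(f, Z) = 7*Z*f (F(f, Z) = 7*(f*Z) = 7*(Z*f) = 7*Z*f)
C(j)/F(v(Y(-2, 2)), 2038) = (-1662)²/((7*2038*(-2 + 2/(-2)))) = 2762244/((7*2038*(-2 + 2*(-½)))) = 2762244/((7*2038*(-2 - 1))) = 2762244/((7*2038*(-3))) = 2762244/(-42798) = 2762244*(-1/42798) = -460374/7133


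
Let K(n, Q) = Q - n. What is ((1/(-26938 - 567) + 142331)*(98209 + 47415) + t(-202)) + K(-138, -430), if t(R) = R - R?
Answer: 570090888330636/27505 ≈ 2.0727e+10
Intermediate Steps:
t(R) = 0
((1/(-26938 - 567) + 142331)*(98209 + 47415) + t(-202)) + K(-138, -430) = ((1/(-26938 - 567) + 142331)*(98209 + 47415) + 0) + (-430 - 1*(-138)) = ((1/(-27505) + 142331)*145624 + 0) + (-430 + 138) = ((-1/27505 + 142331)*145624 + 0) - 292 = ((3914814154/27505)*145624 + 0) - 292 = (570090896362096/27505 + 0) - 292 = 570090896362096/27505 - 292 = 570090888330636/27505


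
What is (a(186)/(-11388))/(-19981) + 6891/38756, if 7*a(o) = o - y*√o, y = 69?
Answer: 914669099371/5144230493948 - 23*√186/530935132 ≈ 0.17780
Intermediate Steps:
a(o) = -69*√o/7 + o/7 (a(o) = (o - 69*√o)/7 = -69*√o/7 + o/7)
(a(186)/(-11388))/(-19981) + 6891/38756 = ((-69*√186/7 + (⅐)*186)/(-11388))/(-19981) + 6891/38756 = ((-69*√186/7 + 186/7)*(-1/11388))*(-1/19981) + 6891*(1/38756) = ((186/7 - 69*√186/7)*(-1/11388))*(-1/19981) + 6891/38756 = (-31/13286 + 23*√186/26572)*(-1/19981) + 6891/38756 = (31/265467566 - 23*√186/530935132) + 6891/38756 = 914669099371/5144230493948 - 23*√186/530935132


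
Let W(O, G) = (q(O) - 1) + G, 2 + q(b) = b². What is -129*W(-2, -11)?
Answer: 1290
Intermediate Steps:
q(b) = -2 + b²
W(O, G) = -3 + G + O² (W(O, G) = ((-2 + O²) - 1) + G = (-3 + O²) + G = -3 + G + O²)
-129*W(-2, -11) = -129*(-3 - 11 + (-2)²) = -129*(-3 - 11 + 4) = -129*(-10) = 1290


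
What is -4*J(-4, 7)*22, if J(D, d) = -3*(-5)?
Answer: -1320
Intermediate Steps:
J(D, d) = 15
-4*J(-4, 7)*22 = -4*15*22 = -60*22 = -1320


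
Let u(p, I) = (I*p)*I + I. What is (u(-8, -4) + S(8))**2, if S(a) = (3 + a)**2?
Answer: 121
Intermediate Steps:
u(p, I) = I + p*I**2 (u(p, I) = p*I**2 + I = I + p*I**2)
(u(-8, -4) + S(8))**2 = (-4*(1 - 4*(-8)) + (3 + 8)**2)**2 = (-4*(1 + 32) + 11**2)**2 = (-4*33 + 121)**2 = (-132 + 121)**2 = (-11)**2 = 121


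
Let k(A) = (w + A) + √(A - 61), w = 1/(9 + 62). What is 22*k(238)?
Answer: 371778/71 + 22*√177 ≈ 5529.0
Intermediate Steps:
w = 1/71 ≈ 0.014085
k(A) = 1/71 + A + √(-61 + A) (k(A) = (1/71 + A) + √(A - 61) = (1/71 + A) + √(-61 + A) = 1/71 + A + √(-61 + A))
22*k(238) = 22*(1/71 + 238 + √(-61 + 238)) = 22*(1/71 + 238 + √177) = 22*(16899/71 + √177) = 371778/71 + 22*√177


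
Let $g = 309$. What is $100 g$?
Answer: $30900$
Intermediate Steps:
$100 g = 100 \cdot 309 = 30900$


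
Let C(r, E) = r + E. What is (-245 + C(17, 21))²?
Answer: 42849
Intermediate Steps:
C(r, E) = E + r
(-245 + C(17, 21))² = (-245 + (21 + 17))² = (-245 + 38)² = (-207)² = 42849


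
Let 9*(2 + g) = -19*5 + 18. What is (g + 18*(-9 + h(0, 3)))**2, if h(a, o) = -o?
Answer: 4157521/81 ≈ 51327.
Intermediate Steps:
g = -95/9 (g = -2 + (-19*5 + 18)/9 = -2 + (-95 + 18)/9 = -2 + (1/9)*(-77) = -2 - 77/9 = -95/9 ≈ -10.556)
(g + 18*(-9 + h(0, 3)))**2 = (-95/9 + 18*(-9 - 1*3))**2 = (-95/9 + 18*(-9 - 3))**2 = (-95/9 + 18*(-12))**2 = (-95/9 - 216)**2 = (-2039/9)**2 = 4157521/81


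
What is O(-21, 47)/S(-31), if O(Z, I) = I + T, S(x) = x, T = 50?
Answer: -97/31 ≈ -3.1290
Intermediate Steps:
O(Z, I) = 50 + I (O(Z, I) = I + 50 = 50 + I)
O(-21, 47)/S(-31) = (50 + 47)/(-31) = 97*(-1/31) = -97/31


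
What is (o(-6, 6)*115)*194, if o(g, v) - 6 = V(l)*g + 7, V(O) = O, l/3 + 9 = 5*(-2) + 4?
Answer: 6313730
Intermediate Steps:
l = -45 (l = -27 + 3*(5*(-2) + 4) = -27 + 3*(-10 + 4) = -27 + 3*(-6) = -27 - 18 = -45)
o(g, v) = 13 - 45*g (o(g, v) = 6 + (-45*g + 7) = 6 + (7 - 45*g) = 13 - 45*g)
(o(-6, 6)*115)*194 = ((13 - 45*(-6))*115)*194 = ((13 + 270)*115)*194 = (283*115)*194 = 32545*194 = 6313730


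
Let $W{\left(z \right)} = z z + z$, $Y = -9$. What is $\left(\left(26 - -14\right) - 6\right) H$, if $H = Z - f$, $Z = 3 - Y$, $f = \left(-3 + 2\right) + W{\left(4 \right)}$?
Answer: $-238$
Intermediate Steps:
$W{\left(z \right)} = z + z^{2}$ ($W{\left(z \right)} = z^{2} + z = z + z^{2}$)
$f = 19$ ($f = \left(-3 + 2\right) + 4 \left(1 + 4\right) = -1 + 4 \cdot 5 = -1 + 20 = 19$)
$Z = 12$ ($Z = 3 - -9 = 3 + 9 = 12$)
$H = -7$ ($H = 12 - 19 = -7$)
$\left(\left(26 - -14\right) - 6\right) H = \left(\left(26 - -14\right) - 6\right) \left(-7\right) = \left(\left(26 + 14\right) - 6\right) \left(-7\right) = \left(40 - 6\right) \left(-7\right) = 34 \left(-7\right) = -238$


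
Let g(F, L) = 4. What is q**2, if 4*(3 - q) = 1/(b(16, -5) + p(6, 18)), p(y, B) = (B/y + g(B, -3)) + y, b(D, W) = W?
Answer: 9025/1024 ≈ 8.8135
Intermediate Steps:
p(y, B) = 4 + y + B/y (p(y, B) = (B/y + 4) + y = (4 + B/y) + y = 4 + y + B/y)
q = 95/32 (q = 3 - 1/(4*(-5 + (4 + 6 + 18/6))) = 3 - 1/(4*(-5 + (4 + 6 + 18*(1/6)))) = 3 - 1/(4*(-5 + (4 + 6 + 3))) = 3 - 1/(4*(-5 + 13)) = 3 - 1/4/8 = 3 - 1/4*1/8 = 3 - 1/32 = 95/32 ≈ 2.9688)
q**2 = (95/32)**2 = 9025/1024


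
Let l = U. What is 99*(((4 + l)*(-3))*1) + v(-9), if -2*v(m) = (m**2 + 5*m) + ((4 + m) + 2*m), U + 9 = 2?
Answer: 1769/2 ≈ 884.50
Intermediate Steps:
U = -7 (U = -9 + 2 = -7)
l = -7
v(m) = -2 - 4*m - m**2/2 (v(m) = -((m**2 + 5*m) + ((4 + m) + 2*m))/2 = -((m**2 + 5*m) + (4 + 3*m))/2 = -(4 + m**2 + 8*m)/2 = -2 - 4*m - m**2/2)
99*(((4 + l)*(-3))*1) + v(-9) = 99*(((4 - 7)*(-3))*1) + (-2 - 4*(-9) - 1/2*(-9)**2) = 99*(-3*(-3)*1) + (-2 + 36 - 1/2*81) = 99*(9*1) + (-2 + 36 - 81/2) = 99*9 - 13/2 = 891 - 13/2 = 1769/2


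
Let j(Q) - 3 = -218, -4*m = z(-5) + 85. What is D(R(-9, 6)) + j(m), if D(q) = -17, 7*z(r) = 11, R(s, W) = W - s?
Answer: -232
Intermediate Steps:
z(r) = 11/7 (z(r) = (⅐)*11 = 11/7)
m = -303/14 (m = -(11/7 + 85)/4 = -¼*606/7 = -303/14 ≈ -21.643)
j(Q) = -215 (j(Q) = 3 - 218 = -215)
D(R(-9, 6)) + j(m) = -17 - 215 = -232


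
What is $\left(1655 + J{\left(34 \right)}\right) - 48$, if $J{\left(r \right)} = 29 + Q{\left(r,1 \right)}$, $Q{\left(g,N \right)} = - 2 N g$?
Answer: $1568$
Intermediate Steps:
$Q{\left(g,N \right)} = - 2 N g$
$J{\left(r \right)} = 29 - 2 r$
$\left(1655 + J{\left(34 \right)}\right) - 48 = \left(1655 + \left(29 - 68\right)\right) - 48 = \left(1655 - 39\right) - 48 = 1616 - 48 = 1568$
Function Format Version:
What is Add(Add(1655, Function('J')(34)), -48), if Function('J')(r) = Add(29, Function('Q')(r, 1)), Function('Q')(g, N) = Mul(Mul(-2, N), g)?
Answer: 1568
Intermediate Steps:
Function('Q')(g, N) = Mul(-2, N, g)
Function('J')(r) = Add(29, Mul(-2, r)) (Function('J')(r) = Add(29, Mul(-2, 1, r)) = Add(29, Mul(-2, r)))
Add(Add(1655, Function('J')(34)), -48) = Add(Add(1655, Add(29, Mul(-2, 34))), -48) = Add(Add(1655, Add(29, -68)), -48) = Add(Add(1655, -39), -48) = Add(1616, -48) = 1568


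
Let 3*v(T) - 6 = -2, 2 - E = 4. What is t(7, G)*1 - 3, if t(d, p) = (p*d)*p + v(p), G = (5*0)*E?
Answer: -5/3 ≈ -1.6667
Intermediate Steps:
E = -2 (E = 2 - 1*4 = 2 - 4 = -2)
v(T) = 4/3 (v(T) = 2 + (1/3)*(-2) = 2 - 2/3 = 4/3)
G = 0 (G = (5*0)*(-2) = 0*(-2) = 0)
t(d, p) = 4/3 + d*p**2 (t(d, p) = (p*d)*p + 4/3 = (d*p)*p + 4/3 = d*p**2 + 4/3 = 4/3 + d*p**2)
t(7, G)*1 - 3 = (4/3 + 7*0**2)*1 - 3 = (4/3 + 7*0)*1 - 3 = (4/3 + 0)*1 - 3 = (4/3)*1 - 3 = 4/3 - 3 = -5/3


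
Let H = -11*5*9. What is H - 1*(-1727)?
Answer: 1232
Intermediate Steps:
H = -495 (H = -55*9 = -495)
H - 1*(-1727) = -495 - 1*(-1727) = -495 + 1727 = 1232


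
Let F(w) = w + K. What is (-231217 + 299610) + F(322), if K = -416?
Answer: 68299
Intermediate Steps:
F(w) = -416 + w (F(w) = w - 416 = -416 + w)
(-231217 + 299610) + F(322) = (-231217 + 299610) + (-416 + 322) = 68393 - 94 = 68299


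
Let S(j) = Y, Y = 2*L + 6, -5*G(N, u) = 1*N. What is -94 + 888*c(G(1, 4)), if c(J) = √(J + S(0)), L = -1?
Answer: -94 + 888*√95/5 ≈ 1637.0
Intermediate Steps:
G(N, u) = -N/5
Y = 4 (Y = 2*(-1) + 6 = -2 + 6 = 4)
S(j) = 4
c(J) = √(4 + J) (c(J) = √(J + 4) = √(4 + J))
-94 + 888*c(G(1, 4)) = -94 + 888*√(4 - ⅕*1) = -94 + 888*√(4 - ⅕) = -94 + 888*√(19/5) = -94 + 888*(√95/5) = -94 + 888*√95/5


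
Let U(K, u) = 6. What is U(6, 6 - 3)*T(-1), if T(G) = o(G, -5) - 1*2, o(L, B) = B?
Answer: -42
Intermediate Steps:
T(G) = -7 (T(G) = -5 - 1*2 = -5 - 2 = -7)
U(6, 6 - 3)*T(-1) = 6*(-7) = -42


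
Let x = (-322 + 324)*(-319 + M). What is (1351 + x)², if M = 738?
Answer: 4791721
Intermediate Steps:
x = 838 (x = (-322 + 324)*(-319 + 738) = 2*419 = 838)
(1351 + x)² = (1351 + 838)² = 2189² = 4791721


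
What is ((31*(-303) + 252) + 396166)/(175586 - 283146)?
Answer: -77405/21512 ≈ -3.5982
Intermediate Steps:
((31*(-303) + 252) + 396166)/(175586 - 283146) = ((-9393 + 252) + 396166)/(-107560) = (-9141 + 396166)*(-1/107560) = 387025*(-1/107560) = -77405/21512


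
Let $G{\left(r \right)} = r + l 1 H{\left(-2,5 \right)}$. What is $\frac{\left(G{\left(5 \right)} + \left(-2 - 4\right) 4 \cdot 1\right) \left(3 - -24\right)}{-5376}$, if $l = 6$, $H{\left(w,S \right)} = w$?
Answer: $\frac{279}{1792} \approx 0.15569$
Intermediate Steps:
$G{\left(r \right)} = -12 + r$ ($G{\left(r \right)} = r + 6 \cdot 1 \left(-2\right) = r + 6 \left(-2\right) = r - 12 = -12 + r$)
$\frac{\left(G{\left(5 \right)} + \left(-2 - 4\right) 4 \cdot 1\right) \left(3 - -24\right)}{-5376} = \frac{\left(\left(-12 + 5\right) + \left(-2 - 4\right) 4 \cdot 1\right) \left(3 - -24\right)}{-5376} = \left(-7 + \left(-6\right) 4 \cdot 1\right) \left(3 + 24\right) \left(- \frac{1}{5376}\right) = \left(-7 - 24\right) 27 \left(- \frac{1}{5376}\right) = \left(-31\right) 27 \left(- \frac{1}{5376}\right) = \left(-837\right) \left(- \frac{1}{5376}\right) = \frac{279}{1792}$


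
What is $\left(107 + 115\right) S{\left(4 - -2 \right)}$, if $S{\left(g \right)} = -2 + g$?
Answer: $888$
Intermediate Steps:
$\left(107 + 115\right) S{\left(4 - -2 \right)} = \left(107 + 115\right) \left(-2 + \left(4 - -2\right)\right) = 222 \left(-2 + \left(4 + 2\right)\right) = 222 \left(-2 + 6\right) = 222 \cdot 4 = 888$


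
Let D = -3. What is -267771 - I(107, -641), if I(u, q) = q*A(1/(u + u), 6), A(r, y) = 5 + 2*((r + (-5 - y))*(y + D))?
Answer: -32833381/107 ≈ -3.0685e+5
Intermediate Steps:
A(r, y) = 5 + 2*(-3 + y)*(-5 + r - y) (A(r, y) = 5 + 2*((r + (-5 - y))*(y - 3)) = 5 + 2*((-5 + r - y)*(-3 + y)) = 5 + 2*((-3 + y)*(-5 + r - y)) = 5 + 2*(-3 + y)*(-5 + r - y))
I(u, q) = q*(-61 + 3/u) (I(u, q) = q*(35 - 6/(u + u) - 4*6 - 2*6² + 2*6/(u + u)) = q*(35 - 6*1/(2*u) - 24 - 2*36 + 2*6/(2*u)) = q*(35 - 3/u - 24 - 72 + 2*(1/(2*u))*6) = q*(35 - 3/u - 24 - 72 + 6/u) = q*(-61 + 3/u))
-267771 - I(107, -641) = -267771 - (-641)*(3 - 61*107)/107 = -267771 - (-641)*(3 - 6527)/107 = -267771 - (-641)*(-6524)/107 = -267771 - 1*4181884/107 = -267771 - 4181884/107 = -32833381/107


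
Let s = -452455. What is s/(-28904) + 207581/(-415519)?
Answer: 182003727921/12010161176 ≈ 15.154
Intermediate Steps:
s/(-28904) + 207581/(-415519) = -452455/(-28904) + 207581/(-415519) = -452455*(-1/28904) + 207581*(-1/415519) = 452455/28904 - 207581/415519 = 182003727921/12010161176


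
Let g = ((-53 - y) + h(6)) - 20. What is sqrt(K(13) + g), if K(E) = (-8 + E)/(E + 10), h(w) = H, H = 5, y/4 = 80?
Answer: 3*I*sqrt(22793)/23 ≈ 19.692*I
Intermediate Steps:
y = 320 (y = 4*80 = 320)
h(w) = 5
K(E) = (-8 + E)/(10 + E)
g = -388 (g = ((-53 - 1*320) + 5) - 20 = ((-53 - 320) + 5) - 20 = (-373 + 5) - 20 = -368 - 20 = -388)
sqrt(K(13) + g) = sqrt((-8 + 13)/(10 + 13) - 388) = sqrt(5/23 - 388) = sqrt(-8919/23) = 3*I*sqrt(22793)/23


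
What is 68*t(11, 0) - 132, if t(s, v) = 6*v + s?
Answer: 616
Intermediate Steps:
t(s, v) = s + 6*v
68*t(11, 0) - 132 = 68*(11 + 6*0) - 132 = 68*(11 + 0) - 132 = 68*11 - 132 = 748 - 132 = 616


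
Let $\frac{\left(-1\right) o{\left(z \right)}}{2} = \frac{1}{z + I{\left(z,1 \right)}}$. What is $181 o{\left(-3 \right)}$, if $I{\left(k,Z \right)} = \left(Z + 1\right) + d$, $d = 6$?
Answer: $- \frac{362}{5} \approx -72.4$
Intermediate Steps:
$I{\left(k,Z \right)} = 7 + Z$ ($I{\left(k,Z \right)} = \left(Z + 1\right) + 6 = \left(1 + Z\right) + 6 = 7 + Z$)
$o{\left(z \right)} = - \frac{2}{8 + z}$ ($o{\left(z \right)} = - \frac{2}{z + \left(7 + 1\right)} = - \frac{2}{z + 8} = - \frac{2}{8 + z}$)
$181 o{\left(-3 \right)} = 181 \left(- \frac{2}{8 - 3}\right) = 181 \left(- \frac{2}{5}\right) = - \frac{362}{5}$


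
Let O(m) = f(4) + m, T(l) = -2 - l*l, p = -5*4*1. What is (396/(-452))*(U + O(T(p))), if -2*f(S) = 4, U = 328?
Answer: 7524/113 ≈ 66.584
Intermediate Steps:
f(S) = -2 (f(S) = -½*4 = -2)
p = -20 (p = -20*1 = -20)
T(l) = -2 - l²
O(m) = -2 + m
(396/(-452))*(U + O(T(p))) = (396/(-452))*(328 + (-2 + (-2 - 1*(-20)²))) = (396*(-1/452))*(328 + (-2 + (-2 - 1*400))) = -99*(328 + (-2 + (-2 - 400)))/113 = -99*(328 + (-2 - 402))/113 = -99*(328 - 404)/113 = -99/113*(-76) = 7524/113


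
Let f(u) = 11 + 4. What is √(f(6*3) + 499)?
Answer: √514 ≈ 22.672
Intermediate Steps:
f(u) = 15
√(f(6*3) + 499) = √(15 + 499) = √514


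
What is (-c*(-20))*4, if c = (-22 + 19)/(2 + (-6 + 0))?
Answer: 60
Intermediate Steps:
c = ¾ (c = -3/(2 - 6) = -3/(-4) = -3*(-¼) = ¾ ≈ 0.75000)
(-c*(-20))*4 = (-1*¾*(-20))*4 = -¾*(-20)*4 = 15*4 = 60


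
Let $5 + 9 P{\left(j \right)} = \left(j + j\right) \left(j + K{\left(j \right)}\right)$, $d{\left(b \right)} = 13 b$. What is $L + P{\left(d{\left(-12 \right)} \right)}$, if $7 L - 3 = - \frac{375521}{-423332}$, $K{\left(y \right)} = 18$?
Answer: $\frac{127588871177}{26669916} \approx 4784.0$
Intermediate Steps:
$L = \frac{1645517}{2963324}$ ($L = \frac{3}{7} + \frac{\left(-375521\right) \frac{1}{-423332}}{7} = \frac{3}{7} + \frac{\left(-375521\right) \left(- \frac{1}{423332}\right)}{7} = \frac{3}{7} + \frac{1}{7} \cdot \frac{375521}{423332} = \frac{3}{7} + \frac{375521}{2963324} = \frac{1645517}{2963324} \approx 0.55529$)
$P{\left(j \right)} = - \frac{5}{9} + \frac{2 j \left(18 + j\right)}{9}$ ($P{\left(j \right)} = - \frac{5}{9} + \frac{\left(j + j\right) \left(j + 18\right)}{9} = - \frac{5}{9} + \frac{2 j \left(18 + j\right)}{9}$)
$L + P{\left(d{\left(-12 \right)} \right)} = \frac{1645517}{2963324} + \left(- \frac{5}{9} + 4 \cdot 13 \left(-12\right) + \frac{2 \left(13 \left(-12\right)\right)^{2}}{9}\right) = \frac{1645517}{2963324} + \left(- \frac{5}{9} + 4 \left(-156\right) + \frac{2 \left(-156\right)^{2}}{9}\right) = \frac{1645517}{2963324} - - \frac{43051}{9} = \frac{1645517}{2963324} + \frac{43051}{9} = \frac{127588871177}{26669916}$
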